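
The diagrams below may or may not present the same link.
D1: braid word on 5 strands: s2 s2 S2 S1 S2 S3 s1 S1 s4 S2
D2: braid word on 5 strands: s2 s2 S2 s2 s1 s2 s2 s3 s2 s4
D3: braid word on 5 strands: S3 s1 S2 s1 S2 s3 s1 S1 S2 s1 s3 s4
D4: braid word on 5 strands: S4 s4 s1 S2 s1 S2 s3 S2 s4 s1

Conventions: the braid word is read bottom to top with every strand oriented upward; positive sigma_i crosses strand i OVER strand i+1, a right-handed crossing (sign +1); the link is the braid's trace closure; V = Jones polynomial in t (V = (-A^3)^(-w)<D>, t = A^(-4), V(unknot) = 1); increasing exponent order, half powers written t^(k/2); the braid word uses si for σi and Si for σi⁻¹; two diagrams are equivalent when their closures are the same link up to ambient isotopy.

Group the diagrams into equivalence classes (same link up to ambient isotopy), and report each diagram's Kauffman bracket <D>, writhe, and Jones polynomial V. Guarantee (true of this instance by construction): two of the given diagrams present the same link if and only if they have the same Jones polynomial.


classes: {D1} | {D2} | {D3, D4}
V(D1) = 1  [10 crossings, <D> = A^-6, w = -2]
V(D2) = t^2 + t^4 - t^5 + t^6 - t^7  [10 crossings, <D> = -A^-4 + 1 - A^4 + A^8 + A^16, w = +8]
D3 (bracket -A^-6 + 2A^-2 - 2A^2 + 3A^6 - 2A^10 + 2A^14 - A^18; 12 crossings at w = +2): V = -t^-3 + 2t^-2 - 2t^-1 + 3 - 2t + 2t^2 - t^3
V(D4) = -t^-3 + 2t^-2 - 2t^-1 + 3 - 2t + 2t^2 - t^3  (w +2, c 10, <D> = -A^-6 + 2A^-2 - 2A^2 + 3A^6 - 2A^10 + 2A^14 - A^18)
note: 3 classes among 4 diagrams; unequal V(t) rules out equality


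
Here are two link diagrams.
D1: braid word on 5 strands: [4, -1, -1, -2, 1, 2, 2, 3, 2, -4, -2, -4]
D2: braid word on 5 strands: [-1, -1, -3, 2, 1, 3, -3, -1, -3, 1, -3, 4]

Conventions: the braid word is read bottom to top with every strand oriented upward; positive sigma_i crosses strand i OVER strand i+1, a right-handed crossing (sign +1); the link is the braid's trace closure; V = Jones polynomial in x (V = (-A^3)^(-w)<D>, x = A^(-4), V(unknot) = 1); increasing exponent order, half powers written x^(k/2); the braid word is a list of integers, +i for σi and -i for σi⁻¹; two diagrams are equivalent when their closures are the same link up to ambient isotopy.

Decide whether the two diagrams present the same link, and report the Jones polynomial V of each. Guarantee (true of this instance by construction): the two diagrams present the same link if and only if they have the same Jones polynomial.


equivalent: no
D1 (bracket A^-8 - A^-4 + 1 - A^4 + A^8; 12 crossings at w = 0): V = x^-2 - x^-1 + 1 - x + x^2
V(D2) = -x^-4 + x^-3 + x^-1  [12 crossings, <D> = A^-2 + A^6 - A^10, w = -2]
observation: V(x) takes 2 values over 2 diagrams, fixing the grouping


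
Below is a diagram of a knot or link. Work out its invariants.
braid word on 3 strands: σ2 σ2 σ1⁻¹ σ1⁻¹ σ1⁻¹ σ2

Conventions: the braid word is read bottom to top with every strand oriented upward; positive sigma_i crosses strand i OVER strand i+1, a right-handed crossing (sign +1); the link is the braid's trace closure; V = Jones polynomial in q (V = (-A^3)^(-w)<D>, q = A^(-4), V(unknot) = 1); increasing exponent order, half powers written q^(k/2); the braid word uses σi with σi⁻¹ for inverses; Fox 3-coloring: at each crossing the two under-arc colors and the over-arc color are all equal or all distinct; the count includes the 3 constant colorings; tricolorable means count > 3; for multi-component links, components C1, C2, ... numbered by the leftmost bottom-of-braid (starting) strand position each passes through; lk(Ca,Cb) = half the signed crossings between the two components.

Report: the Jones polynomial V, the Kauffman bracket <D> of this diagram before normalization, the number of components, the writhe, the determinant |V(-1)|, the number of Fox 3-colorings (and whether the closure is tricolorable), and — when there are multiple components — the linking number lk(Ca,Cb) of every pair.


V = -q^-3 + q^-2 - q^-1 + 3 - q + q^2 - q^3
<D> = -A^-12 + A^-8 - A^-4 + 3 - A^4 + A^8 - A^12 (w = 0)
1 component over 6 crossings, w = 0
27 Fox colorings among 3^6, |V(-1)| = 9: tricolorable
why: w = 0 (over 6 crossings) is diagram-only; (-A^3)^(0) removes it from V


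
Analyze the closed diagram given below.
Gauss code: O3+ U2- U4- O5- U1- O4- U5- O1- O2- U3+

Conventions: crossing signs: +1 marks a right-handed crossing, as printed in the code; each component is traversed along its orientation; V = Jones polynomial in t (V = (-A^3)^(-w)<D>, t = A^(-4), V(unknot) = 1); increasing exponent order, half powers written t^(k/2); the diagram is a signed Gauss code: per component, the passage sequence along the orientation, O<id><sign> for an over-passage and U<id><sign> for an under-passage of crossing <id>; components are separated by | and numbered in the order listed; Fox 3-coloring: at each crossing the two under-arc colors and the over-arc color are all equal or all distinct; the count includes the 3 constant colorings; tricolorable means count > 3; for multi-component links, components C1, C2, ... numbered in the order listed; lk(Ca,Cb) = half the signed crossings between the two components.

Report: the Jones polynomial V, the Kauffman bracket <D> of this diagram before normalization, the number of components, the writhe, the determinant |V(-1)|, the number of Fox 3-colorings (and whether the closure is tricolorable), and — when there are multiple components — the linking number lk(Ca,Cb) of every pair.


Jones polynomial: V(t) = -t^-4 + t^-3 + t^-1
<D> = -A^-5 - A^3 + A^7; writhe -3
components 1, writhe -3 (5 crossings)
3-colorings: 9 of 3^5, det 3 — tricolorable
note: V spans 3 powers of t: at least 3 crossings in any diagram


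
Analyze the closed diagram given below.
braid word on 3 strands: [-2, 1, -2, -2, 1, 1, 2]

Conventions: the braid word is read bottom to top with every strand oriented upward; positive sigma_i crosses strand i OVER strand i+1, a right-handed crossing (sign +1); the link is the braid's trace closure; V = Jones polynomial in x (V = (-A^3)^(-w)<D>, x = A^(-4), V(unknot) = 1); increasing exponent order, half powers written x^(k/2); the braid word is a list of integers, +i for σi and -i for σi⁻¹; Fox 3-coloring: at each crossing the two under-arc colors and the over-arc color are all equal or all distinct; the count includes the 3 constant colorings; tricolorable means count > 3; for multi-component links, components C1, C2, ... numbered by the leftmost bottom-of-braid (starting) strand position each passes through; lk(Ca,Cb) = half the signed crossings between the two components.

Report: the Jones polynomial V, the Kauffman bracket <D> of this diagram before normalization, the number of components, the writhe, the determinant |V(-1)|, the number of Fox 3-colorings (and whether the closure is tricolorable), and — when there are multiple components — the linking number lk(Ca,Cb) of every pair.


Jones polynomial: V(x) = -x^(-3/2) - 2x^(1/2) + x^(3/2) - x^(5/2) + x^(7/2)
<D> = -A^-11 + A^-7 - A^-3 + 2A + A^9; writhe +1
components 2, writhe +1 (7 crossings)
linking number lk(C1,C2) = -1
3-colorings: 9 of 3^7, det 6 — tricolorable
note: w = +1 shifts under R1 moves; the (-A^3)^(-1) factor cancels that in V


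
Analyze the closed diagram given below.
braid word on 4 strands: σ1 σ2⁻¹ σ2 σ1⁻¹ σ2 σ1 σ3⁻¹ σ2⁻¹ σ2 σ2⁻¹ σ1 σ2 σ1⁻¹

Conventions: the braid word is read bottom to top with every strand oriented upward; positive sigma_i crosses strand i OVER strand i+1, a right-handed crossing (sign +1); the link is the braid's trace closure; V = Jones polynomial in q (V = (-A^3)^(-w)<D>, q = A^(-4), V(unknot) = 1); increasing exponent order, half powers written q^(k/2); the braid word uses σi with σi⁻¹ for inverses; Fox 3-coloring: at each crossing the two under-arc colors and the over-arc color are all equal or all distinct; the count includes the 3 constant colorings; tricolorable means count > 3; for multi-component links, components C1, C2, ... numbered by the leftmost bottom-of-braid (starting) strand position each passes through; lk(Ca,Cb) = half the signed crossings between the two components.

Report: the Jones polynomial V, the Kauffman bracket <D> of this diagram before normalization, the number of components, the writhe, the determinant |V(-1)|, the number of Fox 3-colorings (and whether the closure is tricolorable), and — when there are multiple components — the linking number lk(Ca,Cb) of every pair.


V(q) = 2 + q^2 + q^4
bracket: -A^-13 - A^-5 - 2A^3, w = +1
3 components, writhe +1, over 13 crossings
lk(C1,C2) = -1
linking number lk(C1,C3) = +1
lk(C2,C3): +1
det 4, colorings 3 of 3^13 — not tricolorable
observation: the span of V is 4, within the link bound 13 + 3 - 1


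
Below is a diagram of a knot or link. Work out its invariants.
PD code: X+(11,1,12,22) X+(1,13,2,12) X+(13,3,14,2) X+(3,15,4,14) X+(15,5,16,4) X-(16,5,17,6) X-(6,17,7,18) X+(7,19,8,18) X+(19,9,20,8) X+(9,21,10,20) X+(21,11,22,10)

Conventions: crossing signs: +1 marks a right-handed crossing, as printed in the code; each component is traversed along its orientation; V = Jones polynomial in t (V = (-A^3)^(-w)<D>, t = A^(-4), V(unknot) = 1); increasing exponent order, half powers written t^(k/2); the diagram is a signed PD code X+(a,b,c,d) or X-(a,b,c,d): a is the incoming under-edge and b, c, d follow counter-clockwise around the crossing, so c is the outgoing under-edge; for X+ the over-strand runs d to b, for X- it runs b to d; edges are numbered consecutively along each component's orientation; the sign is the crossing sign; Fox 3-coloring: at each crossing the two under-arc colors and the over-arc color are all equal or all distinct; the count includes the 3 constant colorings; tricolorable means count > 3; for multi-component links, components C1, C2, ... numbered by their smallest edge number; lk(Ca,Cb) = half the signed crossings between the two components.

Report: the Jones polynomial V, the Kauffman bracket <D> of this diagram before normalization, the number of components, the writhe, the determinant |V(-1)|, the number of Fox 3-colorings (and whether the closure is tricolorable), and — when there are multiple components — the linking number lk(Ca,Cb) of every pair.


Jones polynomial: V(t) = t^3 + t^5 - t^6 + t^7 - t^8 + t^9 - t^10
<D> = A^-19 - A^-15 + A^-11 - A^-7 + A^-3 - A - A^9; writhe +7
components 1, writhe +7 (11 crossings)
3-colorings: 3 of 3^11, det 7 — not tricolorable
note: w = +7 shifts under R1 moves; the (-A^3)^(-7) factor cancels that in V


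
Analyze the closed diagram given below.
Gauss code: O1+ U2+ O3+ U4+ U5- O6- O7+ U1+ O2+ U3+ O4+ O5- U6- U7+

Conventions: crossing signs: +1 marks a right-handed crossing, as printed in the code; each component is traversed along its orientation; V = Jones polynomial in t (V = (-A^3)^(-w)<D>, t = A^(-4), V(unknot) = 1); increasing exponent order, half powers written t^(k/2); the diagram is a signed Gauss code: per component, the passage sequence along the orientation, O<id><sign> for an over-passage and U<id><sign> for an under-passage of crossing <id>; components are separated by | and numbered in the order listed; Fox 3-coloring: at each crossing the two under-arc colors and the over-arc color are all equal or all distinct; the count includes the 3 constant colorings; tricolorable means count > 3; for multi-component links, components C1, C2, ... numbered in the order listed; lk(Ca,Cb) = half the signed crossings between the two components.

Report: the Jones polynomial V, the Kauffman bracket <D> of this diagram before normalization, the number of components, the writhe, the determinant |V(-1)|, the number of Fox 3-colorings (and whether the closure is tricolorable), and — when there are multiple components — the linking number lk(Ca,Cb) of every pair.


Jones polynomial: V(t) = t + t^3 - t^4
<D> = A^-7 - A^-3 - A^5; writhe +3
components 1, writhe +3 (7 crossings)
3-colorings: 9 of 3^7, det 3 — tricolorable
note: w = +3 (over 7 crossings) is diagram-only; (-A^3)^(-3) removes it from V


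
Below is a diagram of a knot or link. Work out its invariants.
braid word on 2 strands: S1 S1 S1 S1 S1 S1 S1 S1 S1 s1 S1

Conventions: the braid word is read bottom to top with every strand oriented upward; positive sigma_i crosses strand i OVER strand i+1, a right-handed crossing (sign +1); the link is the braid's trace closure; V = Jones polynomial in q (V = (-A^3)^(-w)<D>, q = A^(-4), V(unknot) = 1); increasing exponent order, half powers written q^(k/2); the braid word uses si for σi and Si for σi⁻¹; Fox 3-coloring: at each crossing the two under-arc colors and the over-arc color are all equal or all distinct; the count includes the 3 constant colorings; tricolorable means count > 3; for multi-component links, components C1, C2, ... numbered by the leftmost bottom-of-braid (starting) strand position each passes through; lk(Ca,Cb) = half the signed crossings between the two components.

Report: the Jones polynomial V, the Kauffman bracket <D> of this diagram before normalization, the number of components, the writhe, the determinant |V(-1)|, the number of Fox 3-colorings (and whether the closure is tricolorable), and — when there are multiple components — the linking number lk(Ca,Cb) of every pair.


Jones polynomial: V(q) = -q^-13 + q^-12 - q^-11 + q^-10 - q^-9 + q^-8 - q^-7 + q^-6 + q^-4
<D> = -A^-11 - A^-3 + A - A^5 + A^9 - A^13 + A^17 - A^21 + A^25; writhe -9
components 1, writhe -9 (11 crossings)
3-colorings: 9 of 3^11, det 9 — tricolorable
note: w = -9 shifts under R1 moves; the (-A^3)^(9) factor cancels that in V


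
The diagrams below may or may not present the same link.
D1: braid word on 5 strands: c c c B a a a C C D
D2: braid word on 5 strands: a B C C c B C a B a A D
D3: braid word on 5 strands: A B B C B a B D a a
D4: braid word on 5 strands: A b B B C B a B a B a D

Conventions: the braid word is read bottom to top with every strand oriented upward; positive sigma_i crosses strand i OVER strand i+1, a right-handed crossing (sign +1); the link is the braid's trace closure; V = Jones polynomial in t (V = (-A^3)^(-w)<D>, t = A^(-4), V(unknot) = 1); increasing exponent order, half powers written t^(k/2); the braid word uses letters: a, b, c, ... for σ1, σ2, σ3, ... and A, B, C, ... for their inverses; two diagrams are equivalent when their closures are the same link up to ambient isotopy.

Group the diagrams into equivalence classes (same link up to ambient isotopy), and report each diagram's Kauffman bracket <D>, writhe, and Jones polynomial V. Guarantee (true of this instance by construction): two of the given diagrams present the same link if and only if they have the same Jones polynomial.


grouping into links: {D1} | {D2, D3, D4}
V(D1) = t + t^3 - t^4  (w +2, c 10, <D> = -A^-10 + A^-6 + A^2)
V(D2) = t^-5 - 2t^-4 + 2t^-3 - 2t^-2 + 2t^-1 - 1 + t  [12 crossings, <D> = A^-16 - A^-12 + 2A^-8 - 2A^-4 + 2 - 2A^4 + A^8, w = -4]
V(D3) = t^-5 - 2t^-4 + 2t^-3 - 2t^-2 + 2t^-1 - 1 + t  (w -4, c 10, <D> = A^-16 - A^-12 + 2A^-8 - 2A^-4 + 2 - 2A^4 + A^8)
D4 (bracket A^-16 - A^-12 + 2A^-8 - 2A^-4 + 2 - 2A^4 + A^8; 12 crossings at w = -4): V = t^-5 - 2t^-4 + 2t^-3 - 2t^-2 + 2t^-1 - 1 + t
key observation: 2 values of V(t) split the 4 diagrams


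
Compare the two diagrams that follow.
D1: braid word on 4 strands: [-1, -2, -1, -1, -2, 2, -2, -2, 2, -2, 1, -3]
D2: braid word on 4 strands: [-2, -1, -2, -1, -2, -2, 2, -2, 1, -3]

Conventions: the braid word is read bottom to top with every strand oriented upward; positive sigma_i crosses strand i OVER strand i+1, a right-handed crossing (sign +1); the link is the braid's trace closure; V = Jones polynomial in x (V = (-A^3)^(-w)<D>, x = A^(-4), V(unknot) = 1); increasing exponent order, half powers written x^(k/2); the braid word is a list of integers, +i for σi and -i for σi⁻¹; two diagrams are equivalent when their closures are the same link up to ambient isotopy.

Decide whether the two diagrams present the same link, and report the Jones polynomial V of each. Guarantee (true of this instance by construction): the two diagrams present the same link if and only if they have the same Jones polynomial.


same link: yes
V(D1) = x^(-13/2) - x^(-11/2) + x^(-9/2) - 2x^(-7/2) - x^(-3/2)  [12 crossings, <D> = -A^-12 - 2A^-4 + 1 - A^4 + A^8, w = -6]
V(D2) = x^(-13/2) - x^(-11/2) + x^(-9/2) - 2x^(-7/2) - x^(-3/2)  [10 crossings, <D> = -A^-12 - 2A^-4 + 1 - A^4 + A^8, w = -6]
insight: all 2 diagrams share one V(x), hence one class


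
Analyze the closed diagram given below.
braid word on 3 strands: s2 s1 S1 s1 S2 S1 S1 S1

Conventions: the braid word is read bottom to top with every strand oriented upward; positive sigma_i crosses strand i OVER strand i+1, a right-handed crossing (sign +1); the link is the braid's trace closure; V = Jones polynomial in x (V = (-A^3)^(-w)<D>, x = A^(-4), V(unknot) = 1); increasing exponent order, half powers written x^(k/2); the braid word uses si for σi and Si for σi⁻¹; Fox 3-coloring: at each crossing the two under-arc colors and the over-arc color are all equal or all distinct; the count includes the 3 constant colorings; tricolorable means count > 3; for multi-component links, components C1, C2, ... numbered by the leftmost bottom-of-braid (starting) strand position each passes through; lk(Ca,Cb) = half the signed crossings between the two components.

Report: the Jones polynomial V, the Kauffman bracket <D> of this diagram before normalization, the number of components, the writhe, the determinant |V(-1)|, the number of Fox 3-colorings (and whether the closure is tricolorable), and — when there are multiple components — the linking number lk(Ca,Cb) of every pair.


V(x) = -x^-4 + x^-3 + x^-1
bracket: A^-2 + A^6 - A^10, w = -2
1 component, writhe -2, over 8 crossings
det 3, colorings 9 of 3^8 — tricolorable
observation: |V(-1)| = 3: so tricolorable, since 3 divides 3


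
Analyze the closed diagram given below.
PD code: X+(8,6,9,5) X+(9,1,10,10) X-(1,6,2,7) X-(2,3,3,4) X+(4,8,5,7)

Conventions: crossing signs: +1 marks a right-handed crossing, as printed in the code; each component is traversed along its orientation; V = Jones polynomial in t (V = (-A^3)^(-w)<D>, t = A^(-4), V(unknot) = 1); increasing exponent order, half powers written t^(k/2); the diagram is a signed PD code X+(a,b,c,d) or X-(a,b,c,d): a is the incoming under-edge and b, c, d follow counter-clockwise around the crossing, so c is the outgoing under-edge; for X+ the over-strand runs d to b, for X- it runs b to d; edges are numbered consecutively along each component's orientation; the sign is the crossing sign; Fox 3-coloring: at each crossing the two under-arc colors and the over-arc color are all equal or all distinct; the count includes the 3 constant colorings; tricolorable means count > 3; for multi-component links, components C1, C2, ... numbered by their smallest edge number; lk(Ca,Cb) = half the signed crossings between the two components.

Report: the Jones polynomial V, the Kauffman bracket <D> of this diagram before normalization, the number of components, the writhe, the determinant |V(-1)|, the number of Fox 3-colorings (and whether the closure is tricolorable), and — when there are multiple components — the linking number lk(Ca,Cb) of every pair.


V(t) = 1
bracket: -A^3, w = +1
1 component, writhe +1, over 5 crossings
det 1, colorings 3 of 3^5 — not tricolorable
observation: |V(-1)| = 1: so not tricolorable, since 3 does not divide 1


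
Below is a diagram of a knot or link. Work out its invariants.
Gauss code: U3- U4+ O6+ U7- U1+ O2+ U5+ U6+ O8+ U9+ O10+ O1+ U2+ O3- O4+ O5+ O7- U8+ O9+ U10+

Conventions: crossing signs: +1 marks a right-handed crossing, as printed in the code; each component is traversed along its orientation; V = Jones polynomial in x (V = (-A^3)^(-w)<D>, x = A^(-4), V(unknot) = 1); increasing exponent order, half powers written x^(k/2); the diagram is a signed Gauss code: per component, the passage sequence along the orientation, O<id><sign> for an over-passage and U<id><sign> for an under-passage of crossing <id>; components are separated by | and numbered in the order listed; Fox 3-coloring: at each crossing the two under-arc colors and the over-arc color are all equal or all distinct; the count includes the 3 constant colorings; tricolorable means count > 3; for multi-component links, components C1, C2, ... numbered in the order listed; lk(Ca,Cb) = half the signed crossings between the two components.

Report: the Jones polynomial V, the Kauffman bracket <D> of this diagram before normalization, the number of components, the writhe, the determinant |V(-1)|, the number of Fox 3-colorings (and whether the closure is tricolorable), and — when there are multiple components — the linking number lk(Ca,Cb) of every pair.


Jones polynomial: V(x) = x^2 - x^3 + 3x^4 - 3x^5 + 3x^6 - 3x^7 + 2x^8 - x^9
<D> = -A^-18 + 2A^-14 - 3A^-10 + 3A^-6 - 3A^-2 + 3A^2 - A^6 + A^10; writhe +6
components 1, writhe +6 (10 crossings)
3-colorings: 3 of 3^10, det 17 — not tricolorable
note: w = +6 shifts under R1 moves; the (-A^3)^(-6) factor cancels that in V


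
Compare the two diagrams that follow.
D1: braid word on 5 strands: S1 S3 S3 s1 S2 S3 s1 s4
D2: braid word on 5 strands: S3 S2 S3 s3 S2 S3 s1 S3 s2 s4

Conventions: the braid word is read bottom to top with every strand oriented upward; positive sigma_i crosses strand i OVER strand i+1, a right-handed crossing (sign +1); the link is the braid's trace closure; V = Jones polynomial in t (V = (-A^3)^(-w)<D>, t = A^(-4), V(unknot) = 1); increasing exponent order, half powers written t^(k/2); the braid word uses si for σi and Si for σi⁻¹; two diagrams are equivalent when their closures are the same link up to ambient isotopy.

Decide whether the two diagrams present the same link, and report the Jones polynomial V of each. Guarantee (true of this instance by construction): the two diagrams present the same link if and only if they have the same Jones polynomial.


equivalent: no
D1 (bracket A^-2 + A^6 - A^10; 8 crossings at w = -2): V = -t^-4 + t^-3 + t^-1
V(D2) = -t^-6 + t^-5 - t^-4 + 2t^-3 - t^-2 + t^-1  (w -2, c 10, <D> = A^-2 - A^2 + 2A^6 - A^10 + A^14 - A^18)
key observation: V(t) takes 2 values over 2 diagrams, fixing the grouping


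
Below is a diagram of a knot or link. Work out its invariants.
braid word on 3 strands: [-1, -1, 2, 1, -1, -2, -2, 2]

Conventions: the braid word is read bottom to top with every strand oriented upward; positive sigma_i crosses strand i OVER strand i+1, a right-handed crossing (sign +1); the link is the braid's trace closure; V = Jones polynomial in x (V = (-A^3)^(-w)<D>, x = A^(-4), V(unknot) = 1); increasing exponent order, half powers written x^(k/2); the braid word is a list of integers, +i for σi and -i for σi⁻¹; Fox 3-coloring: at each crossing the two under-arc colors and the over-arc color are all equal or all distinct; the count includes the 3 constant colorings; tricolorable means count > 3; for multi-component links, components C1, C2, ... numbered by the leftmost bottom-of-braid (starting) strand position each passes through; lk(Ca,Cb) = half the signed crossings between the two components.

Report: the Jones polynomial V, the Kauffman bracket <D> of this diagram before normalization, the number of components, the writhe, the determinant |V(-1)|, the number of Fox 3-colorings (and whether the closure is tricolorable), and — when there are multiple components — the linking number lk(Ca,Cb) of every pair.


V = x^-3 + x^-2 + x^-1 + 1
<D> = A^-6 + A^-2 + A^2 + A^6 (w = -2)
3 components over 8 crossings, w = -2
lk(C1,C2): -1
lk(C1,C3) = 0
linking number lk(C2,C3) = 0
9 Fox colorings among 3^8, |V(-1)| = 0: tricolorable
why: the closure is a split union: T(2,2) and 1 far-away unknot


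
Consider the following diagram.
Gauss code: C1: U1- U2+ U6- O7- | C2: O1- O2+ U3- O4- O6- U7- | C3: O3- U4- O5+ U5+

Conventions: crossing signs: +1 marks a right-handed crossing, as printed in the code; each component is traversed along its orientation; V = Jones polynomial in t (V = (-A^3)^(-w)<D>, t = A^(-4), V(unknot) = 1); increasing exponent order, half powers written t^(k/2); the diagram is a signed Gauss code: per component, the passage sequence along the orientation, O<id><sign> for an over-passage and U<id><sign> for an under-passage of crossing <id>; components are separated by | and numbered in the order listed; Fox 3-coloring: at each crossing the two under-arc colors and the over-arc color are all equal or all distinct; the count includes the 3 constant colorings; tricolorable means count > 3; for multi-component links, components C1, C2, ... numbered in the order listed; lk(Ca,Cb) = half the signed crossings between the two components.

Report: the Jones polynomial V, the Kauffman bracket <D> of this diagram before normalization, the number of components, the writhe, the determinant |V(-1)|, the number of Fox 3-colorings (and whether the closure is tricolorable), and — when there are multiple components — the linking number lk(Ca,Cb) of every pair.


Jones polynomial: V(t) = t^-5 + 2t^-3 + t^-1
<D> = -A^-5 - 2A^3 - A^11; writhe -3
components 3, writhe -3 (7 crossings)
linking number lk(C1,C2) = -1
lk(C1,C3): 0
lk(C2,C3) = -1
3-colorings: 3 of 3^7, det 4 — not tricolorable
note: the span of V is 4, within the link bound 7 + 3 - 1


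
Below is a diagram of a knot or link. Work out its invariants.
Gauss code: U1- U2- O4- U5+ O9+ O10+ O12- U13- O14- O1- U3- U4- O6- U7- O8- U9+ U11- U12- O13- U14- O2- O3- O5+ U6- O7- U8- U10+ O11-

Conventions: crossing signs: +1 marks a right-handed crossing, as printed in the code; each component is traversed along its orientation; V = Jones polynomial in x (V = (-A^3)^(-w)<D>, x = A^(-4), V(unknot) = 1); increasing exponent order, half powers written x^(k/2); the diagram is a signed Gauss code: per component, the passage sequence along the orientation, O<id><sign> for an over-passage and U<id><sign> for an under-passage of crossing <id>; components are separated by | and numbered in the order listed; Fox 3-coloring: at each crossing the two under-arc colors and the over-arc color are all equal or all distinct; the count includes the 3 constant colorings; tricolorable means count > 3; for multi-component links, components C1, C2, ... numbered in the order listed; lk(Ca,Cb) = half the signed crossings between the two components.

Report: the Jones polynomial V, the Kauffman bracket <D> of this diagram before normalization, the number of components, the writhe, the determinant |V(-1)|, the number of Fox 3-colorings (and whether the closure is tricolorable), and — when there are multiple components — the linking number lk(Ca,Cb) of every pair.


V = -x^-12 + 2x^-11 - 3x^-10 + 4x^-9 - 5x^-8 + 4x^-7 - 3x^-6 + 3x^-5 - x^-4 + x^-3
<D> = A^-12 - A^-8 + 3A^-4 - 3 + 4A^4 - 5A^8 + 4A^12 - 3A^16 + 2A^20 - A^24 (w = -8)
1 component over 14 crossings, w = -8
9 Fox colorings among 3^14, |V(-1)| = 27: tricolorable
why: w = -8 (over 14 crossings) is diagram-only; (-A^3)^(8) removes it from V


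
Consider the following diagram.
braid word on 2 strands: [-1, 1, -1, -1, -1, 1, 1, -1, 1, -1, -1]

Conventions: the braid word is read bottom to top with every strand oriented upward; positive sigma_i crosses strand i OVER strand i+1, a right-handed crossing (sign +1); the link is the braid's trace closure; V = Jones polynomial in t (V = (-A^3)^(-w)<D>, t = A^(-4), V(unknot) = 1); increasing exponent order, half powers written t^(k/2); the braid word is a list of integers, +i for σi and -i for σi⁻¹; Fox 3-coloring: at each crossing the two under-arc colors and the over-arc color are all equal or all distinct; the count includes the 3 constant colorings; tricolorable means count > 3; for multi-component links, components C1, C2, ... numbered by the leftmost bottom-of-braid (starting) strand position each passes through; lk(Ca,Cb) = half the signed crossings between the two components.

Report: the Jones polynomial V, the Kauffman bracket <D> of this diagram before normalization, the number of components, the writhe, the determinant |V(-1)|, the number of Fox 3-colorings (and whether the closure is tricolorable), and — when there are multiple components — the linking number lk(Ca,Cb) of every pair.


V = -t^-4 + t^-3 + t^-1
<D> = -A^-5 - A^3 + A^7 (w = -3)
1 component over 11 crossings, w = -3
9 Fox colorings among 3^11, |V(-1)| = 3: tricolorable
why: one generator, power 3: the (2,3) torus pattern


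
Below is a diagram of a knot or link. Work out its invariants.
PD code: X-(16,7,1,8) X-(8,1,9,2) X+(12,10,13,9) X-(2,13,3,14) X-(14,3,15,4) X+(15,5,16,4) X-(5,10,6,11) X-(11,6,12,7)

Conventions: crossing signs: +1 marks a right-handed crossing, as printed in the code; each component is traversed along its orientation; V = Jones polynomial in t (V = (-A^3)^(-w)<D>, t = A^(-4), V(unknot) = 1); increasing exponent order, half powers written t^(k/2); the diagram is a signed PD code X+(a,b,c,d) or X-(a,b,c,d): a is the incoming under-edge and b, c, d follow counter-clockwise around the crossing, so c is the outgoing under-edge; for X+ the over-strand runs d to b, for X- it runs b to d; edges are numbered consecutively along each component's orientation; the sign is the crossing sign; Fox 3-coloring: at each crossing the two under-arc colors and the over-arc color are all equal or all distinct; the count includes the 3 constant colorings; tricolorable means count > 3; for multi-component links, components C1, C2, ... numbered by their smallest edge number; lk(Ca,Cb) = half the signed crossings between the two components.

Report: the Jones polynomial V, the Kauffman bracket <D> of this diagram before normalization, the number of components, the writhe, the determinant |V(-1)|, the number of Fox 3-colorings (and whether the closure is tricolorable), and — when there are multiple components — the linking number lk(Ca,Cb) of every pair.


Jones polynomial: V(t) = -t^-6 + t^-5 - t^-4 + 2t^-3 - t^-2 + t^-1
<D> = A^-8 - A^-4 + 2 - A^4 + A^8 - A^12; writhe -4
components 1, writhe -4 (8 crossings)
3-colorings: 3 of 3^8, det 7 — not tricolorable
note: V spans 5 powers of t: at least 5 crossings in any diagram


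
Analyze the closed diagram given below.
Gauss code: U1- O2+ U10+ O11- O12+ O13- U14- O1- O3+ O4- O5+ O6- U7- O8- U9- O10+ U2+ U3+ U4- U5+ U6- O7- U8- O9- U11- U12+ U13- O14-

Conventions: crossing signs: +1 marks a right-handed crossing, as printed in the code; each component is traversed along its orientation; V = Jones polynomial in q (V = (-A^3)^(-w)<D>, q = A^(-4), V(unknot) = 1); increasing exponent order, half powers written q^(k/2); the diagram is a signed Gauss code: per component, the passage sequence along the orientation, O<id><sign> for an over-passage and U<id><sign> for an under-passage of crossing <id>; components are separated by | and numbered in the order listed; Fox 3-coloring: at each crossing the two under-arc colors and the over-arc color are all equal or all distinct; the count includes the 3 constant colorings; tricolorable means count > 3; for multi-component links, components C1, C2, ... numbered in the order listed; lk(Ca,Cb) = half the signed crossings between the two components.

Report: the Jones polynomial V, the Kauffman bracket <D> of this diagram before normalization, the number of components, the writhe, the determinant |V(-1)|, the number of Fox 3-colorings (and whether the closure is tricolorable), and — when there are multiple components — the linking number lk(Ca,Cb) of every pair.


V = q^-8 - 2q^-7 + 3q^-6 - 4q^-5 + 3q^-4 - 3q^-3 + 3q^-2 - q^-1 + 1
<D> = A^-12 - A^-8 + 3A^-4 - 3 + 3A^4 - 4A^8 + 3A^12 - 2A^16 + A^20 (w = -4)
1 component over 14 crossings, w = -4
9 Fox colorings among 3^14, |V(-1)| = 21: tricolorable
why: |V(-1)| = 21: so tricolorable, since 3 divides 21


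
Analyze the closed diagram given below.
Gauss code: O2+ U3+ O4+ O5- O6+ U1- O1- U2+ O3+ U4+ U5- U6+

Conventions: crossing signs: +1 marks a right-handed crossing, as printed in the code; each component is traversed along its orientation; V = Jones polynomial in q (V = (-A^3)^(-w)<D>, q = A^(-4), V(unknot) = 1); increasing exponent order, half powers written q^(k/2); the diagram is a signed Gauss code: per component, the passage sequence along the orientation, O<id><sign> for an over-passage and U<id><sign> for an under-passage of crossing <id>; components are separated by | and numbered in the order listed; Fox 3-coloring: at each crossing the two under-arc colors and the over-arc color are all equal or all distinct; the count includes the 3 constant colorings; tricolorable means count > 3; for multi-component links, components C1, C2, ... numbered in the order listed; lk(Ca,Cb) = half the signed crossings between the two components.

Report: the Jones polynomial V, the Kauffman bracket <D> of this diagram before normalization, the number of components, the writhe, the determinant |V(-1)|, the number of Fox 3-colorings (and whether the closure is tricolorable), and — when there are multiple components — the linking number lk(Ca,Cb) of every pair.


V(q) = q + q^3 - q^4
bracket: -A^-10 + A^-6 + A^2, w = +2
1 component, writhe +2, over 6 crossings
det 3, colorings 9 of 3^6 — tricolorable
observation: |V(-1)| = 3: so tricolorable, since 3 divides 3


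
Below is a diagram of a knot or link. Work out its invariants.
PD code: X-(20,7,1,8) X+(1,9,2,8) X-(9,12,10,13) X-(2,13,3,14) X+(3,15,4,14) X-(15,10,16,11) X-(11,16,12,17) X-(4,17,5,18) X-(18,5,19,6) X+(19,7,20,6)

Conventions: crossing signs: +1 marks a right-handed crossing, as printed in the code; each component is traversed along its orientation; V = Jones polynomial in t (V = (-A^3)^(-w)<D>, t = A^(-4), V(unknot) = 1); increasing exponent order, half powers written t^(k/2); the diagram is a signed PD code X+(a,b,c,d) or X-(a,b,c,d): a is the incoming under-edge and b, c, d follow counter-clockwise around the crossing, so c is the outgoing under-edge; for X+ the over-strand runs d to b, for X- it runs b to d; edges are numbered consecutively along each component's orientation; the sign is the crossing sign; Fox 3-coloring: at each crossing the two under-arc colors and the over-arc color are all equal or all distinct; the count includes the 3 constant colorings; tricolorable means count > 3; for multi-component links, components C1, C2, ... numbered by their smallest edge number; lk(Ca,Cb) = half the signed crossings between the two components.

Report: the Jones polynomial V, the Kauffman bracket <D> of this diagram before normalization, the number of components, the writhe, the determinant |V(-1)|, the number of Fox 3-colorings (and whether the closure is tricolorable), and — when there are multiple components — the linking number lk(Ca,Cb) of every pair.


Jones polynomial: V(t) = -t^-4 + t^-3 + t^-1
<D> = A^-8 + 1 - A^4; writhe -4
components 1, writhe -4 (10 crossings)
3-colorings: 9 of 3^10, det 3 — tricolorable
note: w = -4 (over 10 crossings) is diagram-only; (-A^3)^(4) removes it from V


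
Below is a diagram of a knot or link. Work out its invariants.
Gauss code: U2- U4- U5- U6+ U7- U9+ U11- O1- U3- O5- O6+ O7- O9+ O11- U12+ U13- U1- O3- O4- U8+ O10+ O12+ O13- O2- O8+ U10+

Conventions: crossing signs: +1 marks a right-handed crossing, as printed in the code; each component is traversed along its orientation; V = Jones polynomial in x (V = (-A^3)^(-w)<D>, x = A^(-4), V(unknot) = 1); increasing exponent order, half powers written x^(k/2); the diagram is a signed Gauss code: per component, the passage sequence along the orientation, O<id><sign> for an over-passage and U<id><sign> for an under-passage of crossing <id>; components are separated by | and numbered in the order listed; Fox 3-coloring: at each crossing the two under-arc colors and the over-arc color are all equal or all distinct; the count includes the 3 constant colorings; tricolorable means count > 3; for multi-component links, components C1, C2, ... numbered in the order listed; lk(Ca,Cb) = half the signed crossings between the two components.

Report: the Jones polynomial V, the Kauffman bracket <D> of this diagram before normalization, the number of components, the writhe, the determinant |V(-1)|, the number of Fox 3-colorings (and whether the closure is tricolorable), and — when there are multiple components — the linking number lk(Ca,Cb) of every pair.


V = -x^-4 + x^-3 + x^-1
<D> = -A^-5 - A^3 + A^7 (w = -3)
1 component over 13 crossings, w = -3
9 Fox colorings among 3^13, |V(-1)| = 3: tricolorable
why: w = -3 (over 13 crossings) is diagram-only; (-A^3)^(3) removes it from V


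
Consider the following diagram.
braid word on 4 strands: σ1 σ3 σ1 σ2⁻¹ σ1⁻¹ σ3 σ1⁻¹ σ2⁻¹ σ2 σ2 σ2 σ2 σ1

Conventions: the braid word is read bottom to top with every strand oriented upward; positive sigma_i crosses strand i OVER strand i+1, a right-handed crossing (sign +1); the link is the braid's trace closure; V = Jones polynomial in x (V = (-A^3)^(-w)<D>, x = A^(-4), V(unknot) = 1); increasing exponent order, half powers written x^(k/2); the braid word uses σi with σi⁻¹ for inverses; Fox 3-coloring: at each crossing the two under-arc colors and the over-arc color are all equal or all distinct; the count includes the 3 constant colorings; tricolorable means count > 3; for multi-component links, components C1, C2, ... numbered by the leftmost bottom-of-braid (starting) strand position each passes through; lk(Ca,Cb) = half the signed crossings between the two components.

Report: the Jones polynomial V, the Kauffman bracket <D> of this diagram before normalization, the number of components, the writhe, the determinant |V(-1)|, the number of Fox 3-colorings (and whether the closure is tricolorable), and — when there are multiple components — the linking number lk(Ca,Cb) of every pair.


Jones polynomial: V(x) = 1 - 2x + 4x^2 - 4x^3 + 5x^4 - 5x^5 + 4x^6 - 3x^7 + x^8
<D> = -A^-17 + 3A^-13 - 4A^-9 + 5A^-5 - 5A^-1 + 4A^3 - 4A^7 + 2A^11 - A^15; writhe +5
components 1, writhe +5 (13 crossings)
3-colorings: 3 of 3^13, det 29 — not tricolorable
note: det 29 = |V(-1)|; not divisible by 3, so not tricolorable


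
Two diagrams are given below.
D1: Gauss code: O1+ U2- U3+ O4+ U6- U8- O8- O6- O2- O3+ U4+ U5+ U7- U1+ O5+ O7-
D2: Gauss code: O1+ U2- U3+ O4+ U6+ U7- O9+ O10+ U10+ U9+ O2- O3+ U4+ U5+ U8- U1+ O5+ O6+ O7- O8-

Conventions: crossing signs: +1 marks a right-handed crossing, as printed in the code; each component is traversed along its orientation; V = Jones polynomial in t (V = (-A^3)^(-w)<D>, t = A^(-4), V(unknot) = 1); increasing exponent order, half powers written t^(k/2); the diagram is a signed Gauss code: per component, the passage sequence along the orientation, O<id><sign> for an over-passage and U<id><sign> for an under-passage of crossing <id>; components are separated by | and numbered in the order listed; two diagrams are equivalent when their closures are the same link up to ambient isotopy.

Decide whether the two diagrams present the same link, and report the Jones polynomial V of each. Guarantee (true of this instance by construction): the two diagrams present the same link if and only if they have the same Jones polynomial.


equivalent: yes
V(D1) = 1  (w 0, c 8, <D> = 1)
V(D2) = 1  (w +4, c 10, <D> = A^12)
why: from 8 to 10 crossings by R-moves: one link, two diagrams


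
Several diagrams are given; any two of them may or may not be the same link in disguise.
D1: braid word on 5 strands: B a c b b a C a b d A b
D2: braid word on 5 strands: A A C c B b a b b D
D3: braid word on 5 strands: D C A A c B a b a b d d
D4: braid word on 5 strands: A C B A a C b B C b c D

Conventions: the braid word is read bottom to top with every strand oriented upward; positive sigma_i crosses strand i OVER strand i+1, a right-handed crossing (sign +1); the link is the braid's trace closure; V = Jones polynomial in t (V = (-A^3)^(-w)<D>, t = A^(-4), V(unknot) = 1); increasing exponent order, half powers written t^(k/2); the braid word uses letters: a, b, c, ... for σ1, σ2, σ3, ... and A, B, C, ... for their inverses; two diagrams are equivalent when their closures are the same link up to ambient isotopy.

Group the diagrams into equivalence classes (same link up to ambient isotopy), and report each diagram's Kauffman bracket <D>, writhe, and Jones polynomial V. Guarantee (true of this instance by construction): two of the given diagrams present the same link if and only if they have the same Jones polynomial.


grouping into links: {D1} | {D2, D3} | {D4}
V(D1) = t + 2t^3 + t^5  (w +6, c 12, <D> = A^-2 + 2A^6 + A^14)
V(D2) = 1 + t + t^2 + t^3  (w 0, c 10, <D> = A^-12 + A^-8 + A^-4 + 1)
V(D3) = 1 + t + t^2 + t^3  [12 crossings, <D> = A^-6 + A^-2 + A^2 + A^6, w = +2]
D4 (bracket A^-12 + A^-8 + A^-4 + 1; 12 crossings at w = -4): V = t^-3 + t^-2 + t^-1 + 1
key observation: 3 classes among 4 diagrams; unequal V(t) rules out equality
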